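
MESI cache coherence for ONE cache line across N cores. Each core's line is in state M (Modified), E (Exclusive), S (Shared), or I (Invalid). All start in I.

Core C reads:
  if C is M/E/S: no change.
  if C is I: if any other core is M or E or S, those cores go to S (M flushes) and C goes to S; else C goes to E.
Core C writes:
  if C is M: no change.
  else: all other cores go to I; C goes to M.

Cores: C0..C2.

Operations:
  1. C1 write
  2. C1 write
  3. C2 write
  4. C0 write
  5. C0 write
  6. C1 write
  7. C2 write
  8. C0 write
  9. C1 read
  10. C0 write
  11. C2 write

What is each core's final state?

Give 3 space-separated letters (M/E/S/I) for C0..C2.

Op 1: C1 write [C1 write: invalidate none -> C1=M] -> [I,M,I]
Op 2: C1 write [C1 write: already M (modified), no change] -> [I,M,I]
Op 3: C2 write [C2 write: invalidate ['C1=M'] -> C2=M] -> [I,I,M]
Op 4: C0 write [C0 write: invalidate ['C2=M'] -> C0=M] -> [M,I,I]
Op 5: C0 write [C0 write: already M (modified), no change] -> [M,I,I]
Op 6: C1 write [C1 write: invalidate ['C0=M'] -> C1=M] -> [I,M,I]
Op 7: C2 write [C2 write: invalidate ['C1=M'] -> C2=M] -> [I,I,M]
Op 8: C0 write [C0 write: invalidate ['C2=M'] -> C0=M] -> [M,I,I]
Op 9: C1 read [C1 read from I: others=['C0=M'] -> C1=S, others downsized to S] -> [S,S,I]
Op 10: C0 write [C0 write: invalidate ['C1=S'] -> C0=M] -> [M,I,I]
Op 11: C2 write [C2 write: invalidate ['C0=M'] -> C2=M] -> [I,I,M]

Answer: I I M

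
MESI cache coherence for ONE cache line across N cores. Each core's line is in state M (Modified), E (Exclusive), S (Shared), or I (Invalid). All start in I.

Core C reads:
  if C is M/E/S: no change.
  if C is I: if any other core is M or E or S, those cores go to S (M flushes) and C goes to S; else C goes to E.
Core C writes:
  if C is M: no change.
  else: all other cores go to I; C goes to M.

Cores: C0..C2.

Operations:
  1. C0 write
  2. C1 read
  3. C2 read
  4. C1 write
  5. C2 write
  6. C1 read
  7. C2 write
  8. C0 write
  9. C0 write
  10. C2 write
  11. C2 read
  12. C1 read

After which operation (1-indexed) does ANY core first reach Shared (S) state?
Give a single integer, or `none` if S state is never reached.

Op 1: C0 write [C0 write: invalidate none -> C0=M] -> [M,I,I]
Op 2: C1 read [C1 read from I: others=['C0=M'] -> C1=S, others downsized to S] -> [S,S,I]
  -> First S state at op 2; remaining ops need not be traced.

Answer: 2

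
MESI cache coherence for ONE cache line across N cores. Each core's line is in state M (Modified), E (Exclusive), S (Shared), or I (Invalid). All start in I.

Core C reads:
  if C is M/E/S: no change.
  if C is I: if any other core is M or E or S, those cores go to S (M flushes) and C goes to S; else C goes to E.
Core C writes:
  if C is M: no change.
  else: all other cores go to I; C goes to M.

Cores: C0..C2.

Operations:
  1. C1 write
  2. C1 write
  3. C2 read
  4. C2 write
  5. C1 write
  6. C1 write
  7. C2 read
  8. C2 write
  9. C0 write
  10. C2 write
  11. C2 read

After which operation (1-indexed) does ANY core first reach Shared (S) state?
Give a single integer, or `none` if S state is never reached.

Op 1: C1 write [C1 write: invalidate none -> C1=M] -> [I,M,I]
Op 2: C1 write [C1 write: already M (modified), no change] -> [I,M,I]
Op 3: C2 read [C2 read from I: others=['C1=M'] -> C2=S, others downsized to S] -> [I,S,S]
  -> First S state at op 3; remaining ops need not be traced.

Answer: 3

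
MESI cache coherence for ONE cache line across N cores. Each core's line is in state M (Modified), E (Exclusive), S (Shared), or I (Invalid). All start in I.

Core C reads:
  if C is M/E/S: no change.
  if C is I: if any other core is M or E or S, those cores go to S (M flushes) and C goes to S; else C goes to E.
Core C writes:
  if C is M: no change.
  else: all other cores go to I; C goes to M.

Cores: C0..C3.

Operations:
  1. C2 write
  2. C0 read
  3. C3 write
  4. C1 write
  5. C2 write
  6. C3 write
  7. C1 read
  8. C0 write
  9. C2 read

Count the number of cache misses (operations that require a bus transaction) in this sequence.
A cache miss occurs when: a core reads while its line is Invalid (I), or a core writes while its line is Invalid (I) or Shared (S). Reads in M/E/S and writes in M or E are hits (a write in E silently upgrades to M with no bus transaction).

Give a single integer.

Op 1: C2 write [C2 write: invalidate none -> C2=M] -> [I,I,M,I] [MISS #1: write from I]
Op 2: C0 read [C0 read from I: others=['C2=M'] -> C0=S, others downsized to S] -> [S,I,S,I] [MISS #2: read from I]
Op 3: C3 write [C3 write: invalidate ['C0=S', 'C2=S'] -> C3=M] -> [I,I,I,M] [MISS #3: write from I]
Op 4: C1 write [C1 write: invalidate ['C3=M'] -> C1=M] -> [I,M,I,I] [MISS #4: write from I]
Op 5: C2 write [C2 write: invalidate ['C1=M'] -> C2=M] -> [I,I,M,I] [MISS #5: write from I]
Op 6: C3 write [C3 write: invalidate ['C2=M'] -> C3=M] -> [I,I,I,M] [MISS #6: write from I]
Op 7: C1 read [C1 read from I: others=['C3=M'] -> C1=S, others downsized to S] -> [I,S,I,S] [MISS #7: read from I]
Op 8: C0 write [C0 write: invalidate ['C1=S', 'C3=S'] -> C0=M] -> [M,I,I,I] [MISS #8: write from I]
Op 9: C2 read [C2 read from I: others=['C0=M'] -> C2=S, others downsized to S] -> [S,I,S,I] [MISS #9: read from I]

Answer: 9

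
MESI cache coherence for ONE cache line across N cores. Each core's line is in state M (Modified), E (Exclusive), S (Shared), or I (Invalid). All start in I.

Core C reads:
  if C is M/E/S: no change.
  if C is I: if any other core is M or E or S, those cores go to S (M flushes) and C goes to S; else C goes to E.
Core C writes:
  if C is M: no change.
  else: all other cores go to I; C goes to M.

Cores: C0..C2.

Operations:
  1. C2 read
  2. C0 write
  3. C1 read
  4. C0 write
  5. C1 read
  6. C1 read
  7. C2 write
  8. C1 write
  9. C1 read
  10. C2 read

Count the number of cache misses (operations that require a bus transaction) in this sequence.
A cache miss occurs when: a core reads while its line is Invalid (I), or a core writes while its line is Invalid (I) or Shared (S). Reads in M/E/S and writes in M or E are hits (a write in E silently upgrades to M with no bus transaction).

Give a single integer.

Answer: 8

Derivation:
Op 1: C2 read [C2 read from I: no other sharers -> C2=E (exclusive)] -> [I,I,E] [MISS #1: read from I]
Op 2: C0 write [C0 write: invalidate ['C2=E'] -> C0=M] -> [M,I,I] [MISS #2: write from I]
Op 3: C1 read [C1 read from I: others=['C0=M'] -> C1=S, others downsized to S] -> [S,S,I] [MISS #3: read from I]
Op 4: C0 write [C0 write: invalidate ['C1=S'] -> C0=M] -> [M,I,I] [MISS #4: write from S]
Op 5: C1 read [C1 read from I: others=['C0=M'] -> C1=S, others downsized to S] -> [S,S,I] [MISS #5: read from I]
Op 6: C1 read [C1 read: already in S, no change] -> [S,S,I] [hit: read from S]
Op 7: C2 write [C2 write: invalidate ['C0=S', 'C1=S'] -> C2=M] -> [I,I,M] [MISS #6: write from I]
Op 8: C1 write [C1 write: invalidate ['C2=M'] -> C1=M] -> [I,M,I] [MISS #7: write from I]
Op 9: C1 read [C1 read: already in M, no change] -> [I,M,I] [hit: read from M]
Op 10: C2 read [C2 read from I: others=['C1=M'] -> C2=S, others downsized to S] -> [I,S,S] [MISS #8: read from I]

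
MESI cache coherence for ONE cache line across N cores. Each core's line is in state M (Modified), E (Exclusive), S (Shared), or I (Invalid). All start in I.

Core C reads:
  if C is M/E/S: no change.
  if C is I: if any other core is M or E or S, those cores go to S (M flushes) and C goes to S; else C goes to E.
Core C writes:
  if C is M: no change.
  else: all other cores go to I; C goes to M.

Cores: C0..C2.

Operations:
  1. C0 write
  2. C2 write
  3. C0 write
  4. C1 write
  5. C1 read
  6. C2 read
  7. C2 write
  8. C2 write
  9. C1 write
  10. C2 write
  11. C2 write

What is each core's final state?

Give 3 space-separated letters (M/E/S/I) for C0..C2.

Answer: I I M

Derivation:
Op 1: C0 write [C0 write: invalidate none -> C0=M] -> [M,I,I]
Op 2: C2 write [C2 write: invalidate ['C0=M'] -> C2=M] -> [I,I,M]
Op 3: C0 write [C0 write: invalidate ['C2=M'] -> C0=M] -> [M,I,I]
Op 4: C1 write [C1 write: invalidate ['C0=M'] -> C1=M] -> [I,M,I]
Op 5: C1 read [C1 read: already in M, no change] -> [I,M,I]
Op 6: C2 read [C2 read from I: others=['C1=M'] -> C2=S, others downsized to S] -> [I,S,S]
Op 7: C2 write [C2 write: invalidate ['C1=S'] -> C2=M] -> [I,I,M]
Op 8: C2 write [C2 write: already M (modified), no change] -> [I,I,M]
Op 9: C1 write [C1 write: invalidate ['C2=M'] -> C1=M] -> [I,M,I]
Op 10: C2 write [C2 write: invalidate ['C1=M'] -> C2=M] -> [I,I,M]
Op 11: C2 write [C2 write: already M (modified), no change] -> [I,I,M]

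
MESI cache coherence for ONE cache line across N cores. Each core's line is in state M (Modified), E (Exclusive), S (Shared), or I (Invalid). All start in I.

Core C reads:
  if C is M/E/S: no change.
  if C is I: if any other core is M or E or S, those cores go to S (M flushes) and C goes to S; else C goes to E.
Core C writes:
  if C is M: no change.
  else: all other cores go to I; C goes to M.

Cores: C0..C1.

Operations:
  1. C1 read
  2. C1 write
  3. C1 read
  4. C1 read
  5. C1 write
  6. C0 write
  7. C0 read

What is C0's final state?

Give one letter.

Answer: M

Derivation:
Op 1: C1 read [C1 read from I: no other sharers -> C1=E (exclusive)] -> [I,E]
Op 2: C1 write [C1 write: invalidate none -> C1=M] -> [I,M]
Op 3: C1 read [C1 read: already in M, no change] -> [I,M]
Op 4: C1 read [C1 read: already in M, no change] -> [I,M]
Op 5: C1 write [C1 write: already M (modified), no change] -> [I,M]
Op 6: C0 write [C0 write: invalidate ['C1=M'] -> C0=M] -> [M,I]
Op 7: C0 read [C0 read: already in M, no change] -> [M,I]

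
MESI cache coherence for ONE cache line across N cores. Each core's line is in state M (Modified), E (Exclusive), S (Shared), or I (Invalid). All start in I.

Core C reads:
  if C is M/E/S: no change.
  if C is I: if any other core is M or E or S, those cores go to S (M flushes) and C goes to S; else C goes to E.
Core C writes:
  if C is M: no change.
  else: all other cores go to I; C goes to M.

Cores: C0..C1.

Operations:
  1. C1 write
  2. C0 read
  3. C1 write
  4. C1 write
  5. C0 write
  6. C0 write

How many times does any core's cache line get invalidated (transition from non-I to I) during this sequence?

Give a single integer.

Op 1: C1 write [C1 write: invalidate none -> C1=M] -> [I,M] (invalidations this op: 0; running total: 0)
Op 2: C0 read [C0 read from I: others=['C1=M'] -> C0=S, others downsized to S] -> [S,S] (invalidations this op: 0; running total: 0)
Op 3: C1 write [C1 write: invalidate ['C0=S'] -> C1=M] -> [I,M] (invalidations this op: 1; running total: 1)
Op 4: C1 write [C1 write: already M (modified), no change] -> [I,M] (invalidations this op: 0; running total: 1)
Op 5: C0 write [C0 write: invalidate ['C1=M'] -> C0=M] -> [M,I] (invalidations this op: 1; running total: 2)
Op 6: C0 write [C0 write: already M (modified), no change] -> [M,I] (invalidations this op: 0; running total: 2)

Answer: 2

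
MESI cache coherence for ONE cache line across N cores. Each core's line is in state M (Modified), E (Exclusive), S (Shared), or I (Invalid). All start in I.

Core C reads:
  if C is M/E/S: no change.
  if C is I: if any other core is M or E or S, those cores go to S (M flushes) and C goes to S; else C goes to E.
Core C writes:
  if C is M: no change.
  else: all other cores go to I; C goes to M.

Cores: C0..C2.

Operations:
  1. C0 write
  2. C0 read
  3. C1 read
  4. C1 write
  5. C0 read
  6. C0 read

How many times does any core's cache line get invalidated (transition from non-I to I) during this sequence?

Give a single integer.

Op 1: C0 write [C0 write: invalidate none -> C0=M] -> [M,I,I] (invalidations this op: 0; running total: 0)
Op 2: C0 read [C0 read: already in M, no change] -> [M,I,I] (invalidations this op: 0; running total: 0)
Op 3: C1 read [C1 read from I: others=['C0=M'] -> C1=S, others downsized to S] -> [S,S,I] (invalidations this op: 0; running total: 0)
Op 4: C1 write [C1 write: invalidate ['C0=S'] -> C1=M] -> [I,M,I] (invalidations this op: 1; running total: 1)
Op 5: C0 read [C0 read from I: others=['C1=M'] -> C0=S, others downsized to S] -> [S,S,I] (invalidations this op: 0; running total: 1)
Op 6: C0 read [C0 read: already in S, no change] -> [S,S,I] (invalidations this op: 0; running total: 1)

Answer: 1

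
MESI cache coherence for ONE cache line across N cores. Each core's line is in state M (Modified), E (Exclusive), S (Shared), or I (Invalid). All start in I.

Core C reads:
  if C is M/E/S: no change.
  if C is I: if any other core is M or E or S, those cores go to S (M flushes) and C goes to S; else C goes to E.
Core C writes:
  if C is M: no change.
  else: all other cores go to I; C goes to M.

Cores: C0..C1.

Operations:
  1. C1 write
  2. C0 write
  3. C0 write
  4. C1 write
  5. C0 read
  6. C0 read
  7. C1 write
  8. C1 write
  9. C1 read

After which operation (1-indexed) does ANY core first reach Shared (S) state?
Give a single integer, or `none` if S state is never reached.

Answer: 5

Derivation:
Op 1: C1 write [C1 write: invalidate none -> C1=M] -> [I,M]
Op 2: C0 write [C0 write: invalidate ['C1=M'] -> C0=M] -> [M,I]
Op 3: C0 write [C0 write: already M (modified), no change] -> [M,I]
Op 4: C1 write [C1 write: invalidate ['C0=M'] -> C1=M] -> [I,M]
Op 5: C0 read [C0 read from I: others=['C1=M'] -> C0=S, others downsized to S] -> [S,S]
  -> First S state at op 5; remaining ops need not be traced.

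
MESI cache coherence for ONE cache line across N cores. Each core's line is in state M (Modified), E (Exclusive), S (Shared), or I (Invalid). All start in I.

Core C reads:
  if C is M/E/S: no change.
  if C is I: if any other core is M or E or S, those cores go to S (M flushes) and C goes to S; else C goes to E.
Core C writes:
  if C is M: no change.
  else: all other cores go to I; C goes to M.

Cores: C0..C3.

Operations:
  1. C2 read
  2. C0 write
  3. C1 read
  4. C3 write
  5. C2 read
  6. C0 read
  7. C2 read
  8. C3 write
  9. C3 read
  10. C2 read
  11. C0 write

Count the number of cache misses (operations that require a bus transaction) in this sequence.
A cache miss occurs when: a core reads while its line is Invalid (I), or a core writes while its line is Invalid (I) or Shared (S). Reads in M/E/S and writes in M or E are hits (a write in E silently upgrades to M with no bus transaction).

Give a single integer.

Op 1: C2 read [C2 read from I: no other sharers -> C2=E (exclusive)] -> [I,I,E,I] [MISS #1: read from I]
Op 2: C0 write [C0 write: invalidate ['C2=E'] -> C0=M] -> [M,I,I,I] [MISS #2: write from I]
Op 3: C1 read [C1 read from I: others=['C0=M'] -> C1=S, others downsized to S] -> [S,S,I,I] [MISS #3: read from I]
Op 4: C3 write [C3 write: invalidate ['C0=S', 'C1=S'] -> C3=M] -> [I,I,I,M] [MISS #4: write from I]
Op 5: C2 read [C2 read from I: others=['C3=M'] -> C2=S, others downsized to S] -> [I,I,S,S] [MISS #5: read from I]
Op 6: C0 read [C0 read from I: others=['C2=S', 'C3=S'] -> C0=S, others downsized to S] -> [S,I,S,S] [MISS #6: read from I]
Op 7: C2 read [C2 read: already in S, no change] -> [S,I,S,S] [hit: read from S]
Op 8: C3 write [C3 write: invalidate ['C0=S', 'C2=S'] -> C3=M] -> [I,I,I,M] [MISS #7: write from S]
Op 9: C3 read [C3 read: already in M, no change] -> [I,I,I,M] [hit: read from M]
Op 10: C2 read [C2 read from I: others=['C3=M'] -> C2=S, others downsized to S] -> [I,I,S,S] [MISS #8: read from I]
Op 11: C0 write [C0 write: invalidate ['C2=S', 'C3=S'] -> C0=M] -> [M,I,I,I] [MISS #9: write from I]

Answer: 9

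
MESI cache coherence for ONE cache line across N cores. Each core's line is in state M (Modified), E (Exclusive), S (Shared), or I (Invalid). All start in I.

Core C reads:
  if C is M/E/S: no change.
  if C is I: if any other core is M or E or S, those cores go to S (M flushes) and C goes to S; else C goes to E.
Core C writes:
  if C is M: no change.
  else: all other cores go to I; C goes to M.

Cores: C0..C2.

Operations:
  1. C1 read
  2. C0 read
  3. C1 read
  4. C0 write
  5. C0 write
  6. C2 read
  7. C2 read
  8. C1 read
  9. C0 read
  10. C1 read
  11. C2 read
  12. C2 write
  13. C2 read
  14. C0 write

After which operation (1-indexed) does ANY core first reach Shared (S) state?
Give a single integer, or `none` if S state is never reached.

Op 1: C1 read [C1 read from I: no other sharers -> C1=E (exclusive)] -> [I,E,I]
Op 2: C0 read [C0 read from I: others=['C1=E'] -> C0=S, others downsized to S] -> [S,S,I]
  -> First S state at op 2; remaining ops need not be traced.

Answer: 2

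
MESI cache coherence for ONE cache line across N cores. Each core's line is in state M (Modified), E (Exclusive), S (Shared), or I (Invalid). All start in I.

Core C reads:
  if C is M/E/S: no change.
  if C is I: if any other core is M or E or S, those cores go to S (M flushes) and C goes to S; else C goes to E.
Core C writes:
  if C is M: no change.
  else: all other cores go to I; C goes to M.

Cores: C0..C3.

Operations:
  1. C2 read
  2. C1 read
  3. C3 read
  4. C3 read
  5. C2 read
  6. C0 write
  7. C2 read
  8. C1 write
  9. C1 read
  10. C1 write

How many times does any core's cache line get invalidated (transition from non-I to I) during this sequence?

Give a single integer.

Answer: 5

Derivation:
Op 1: C2 read [C2 read from I: no other sharers -> C2=E (exclusive)] -> [I,I,E,I] (invalidations this op: 0; running total: 0)
Op 2: C1 read [C1 read from I: others=['C2=E'] -> C1=S, others downsized to S] -> [I,S,S,I] (invalidations this op: 0; running total: 0)
Op 3: C3 read [C3 read from I: others=['C1=S', 'C2=S'] -> C3=S, others downsized to S] -> [I,S,S,S] (invalidations this op: 0; running total: 0)
Op 4: C3 read [C3 read: already in S, no change] -> [I,S,S,S] (invalidations this op: 0; running total: 0)
Op 5: C2 read [C2 read: already in S, no change] -> [I,S,S,S] (invalidations this op: 0; running total: 0)
Op 6: C0 write [C0 write: invalidate ['C1=S', 'C2=S', 'C3=S'] -> C0=M] -> [M,I,I,I] (invalidations this op: 3; running total: 3)
Op 7: C2 read [C2 read from I: others=['C0=M'] -> C2=S, others downsized to S] -> [S,I,S,I] (invalidations this op: 0; running total: 3)
Op 8: C1 write [C1 write: invalidate ['C0=S', 'C2=S'] -> C1=M] -> [I,M,I,I] (invalidations this op: 2; running total: 5)
Op 9: C1 read [C1 read: already in M, no change] -> [I,M,I,I] (invalidations this op: 0; running total: 5)
Op 10: C1 write [C1 write: already M (modified), no change] -> [I,M,I,I] (invalidations this op: 0; running total: 5)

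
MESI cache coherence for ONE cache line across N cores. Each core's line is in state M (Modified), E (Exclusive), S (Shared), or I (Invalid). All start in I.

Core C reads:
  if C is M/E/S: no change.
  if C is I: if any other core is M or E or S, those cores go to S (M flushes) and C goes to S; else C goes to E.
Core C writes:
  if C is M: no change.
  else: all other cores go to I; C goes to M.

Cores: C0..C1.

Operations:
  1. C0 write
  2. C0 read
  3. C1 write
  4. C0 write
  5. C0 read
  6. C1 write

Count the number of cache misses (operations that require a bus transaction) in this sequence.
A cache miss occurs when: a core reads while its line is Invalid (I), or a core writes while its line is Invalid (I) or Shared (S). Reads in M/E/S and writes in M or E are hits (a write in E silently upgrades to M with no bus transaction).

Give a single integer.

Op 1: C0 write [C0 write: invalidate none -> C0=M] -> [M,I] [MISS #1: write from I]
Op 2: C0 read [C0 read: already in M, no change] -> [M,I] [hit: read from M]
Op 3: C1 write [C1 write: invalidate ['C0=M'] -> C1=M] -> [I,M] [MISS #2: write from I]
Op 4: C0 write [C0 write: invalidate ['C1=M'] -> C0=M] -> [M,I] [MISS #3: write from I]
Op 5: C0 read [C0 read: already in M, no change] -> [M,I] [hit: read from M]
Op 6: C1 write [C1 write: invalidate ['C0=M'] -> C1=M] -> [I,M] [MISS #4: write from I]

Answer: 4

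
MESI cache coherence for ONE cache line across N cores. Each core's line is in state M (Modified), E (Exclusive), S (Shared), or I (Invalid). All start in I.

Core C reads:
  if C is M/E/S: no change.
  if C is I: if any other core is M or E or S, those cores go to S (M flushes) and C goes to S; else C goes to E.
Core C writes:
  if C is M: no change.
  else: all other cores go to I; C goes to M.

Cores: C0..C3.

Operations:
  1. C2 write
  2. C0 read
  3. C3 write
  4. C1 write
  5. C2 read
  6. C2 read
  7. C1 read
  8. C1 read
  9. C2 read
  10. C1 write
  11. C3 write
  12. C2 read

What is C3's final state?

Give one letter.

Answer: S

Derivation:
Op 1: C2 write [C2 write: invalidate none -> C2=M] -> [I,I,M,I]
Op 2: C0 read [C0 read from I: others=['C2=M'] -> C0=S, others downsized to S] -> [S,I,S,I]
Op 3: C3 write [C3 write: invalidate ['C0=S', 'C2=S'] -> C3=M] -> [I,I,I,M]
Op 4: C1 write [C1 write: invalidate ['C3=M'] -> C1=M] -> [I,M,I,I]
Op 5: C2 read [C2 read from I: others=['C1=M'] -> C2=S, others downsized to S] -> [I,S,S,I]
Op 6: C2 read [C2 read: already in S, no change] -> [I,S,S,I]
Op 7: C1 read [C1 read: already in S, no change] -> [I,S,S,I]
Op 8: C1 read [C1 read: already in S, no change] -> [I,S,S,I]
Op 9: C2 read [C2 read: already in S, no change] -> [I,S,S,I]
Op 10: C1 write [C1 write: invalidate ['C2=S'] -> C1=M] -> [I,M,I,I]
Op 11: C3 write [C3 write: invalidate ['C1=M'] -> C3=M] -> [I,I,I,M]
Op 12: C2 read [C2 read from I: others=['C3=M'] -> C2=S, others downsized to S] -> [I,I,S,S]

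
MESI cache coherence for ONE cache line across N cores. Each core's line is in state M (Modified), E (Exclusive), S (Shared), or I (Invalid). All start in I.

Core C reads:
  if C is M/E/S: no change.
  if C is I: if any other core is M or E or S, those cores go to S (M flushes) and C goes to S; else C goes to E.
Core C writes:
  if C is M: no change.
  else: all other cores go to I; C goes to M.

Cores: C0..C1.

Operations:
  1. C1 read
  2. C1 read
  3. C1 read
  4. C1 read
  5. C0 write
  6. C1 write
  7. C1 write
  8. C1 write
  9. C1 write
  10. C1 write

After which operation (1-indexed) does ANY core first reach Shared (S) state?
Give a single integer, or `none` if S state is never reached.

Answer: none

Derivation:
Op 1: C1 read [C1 read from I: no other sharers -> C1=E (exclusive)] -> [I,E]
Op 2: C1 read [C1 read: already in E, no change] -> [I,E]
Op 3: C1 read [C1 read: already in E, no change] -> [I,E]
Op 4: C1 read [C1 read: already in E, no change] -> [I,E]
Op 5: C0 write [C0 write: invalidate ['C1=E'] -> C0=M] -> [M,I]
Op 6: C1 write [C1 write: invalidate ['C0=M'] -> C1=M] -> [I,M]
Op 7: C1 write [C1 write: already M (modified), no change] -> [I,M]
Op 8: C1 write [C1 write: already M (modified), no change] -> [I,M]
Op 9: C1 write [C1 write: already M (modified), no change] -> [I,M]
Op 10: C1 write [C1 write: already M (modified), no change] -> [I,M]
S state never reached in this sequence.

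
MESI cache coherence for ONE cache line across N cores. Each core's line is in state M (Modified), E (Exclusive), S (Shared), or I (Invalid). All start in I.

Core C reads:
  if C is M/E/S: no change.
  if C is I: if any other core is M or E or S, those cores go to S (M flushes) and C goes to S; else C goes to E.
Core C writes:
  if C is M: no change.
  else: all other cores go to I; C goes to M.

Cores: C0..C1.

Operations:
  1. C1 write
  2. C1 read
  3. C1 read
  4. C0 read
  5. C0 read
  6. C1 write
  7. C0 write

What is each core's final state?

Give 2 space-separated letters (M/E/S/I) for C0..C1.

Answer: M I

Derivation:
Op 1: C1 write [C1 write: invalidate none -> C1=M] -> [I,M]
Op 2: C1 read [C1 read: already in M, no change] -> [I,M]
Op 3: C1 read [C1 read: already in M, no change] -> [I,M]
Op 4: C0 read [C0 read from I: others=['C1=M'] -> C0=S, others downsized to S] -> [S,S]
Op 5: C0 read [C0 read: already in S, no change] -> [S,S]
Op 6: C1 write [C1 write: invalidate ['C0=S'] -> C1=M] -> [I,M]
Op 7: C0 write [C0 write: invalidate ['C1=M'] -> C0=M] -> [M,I]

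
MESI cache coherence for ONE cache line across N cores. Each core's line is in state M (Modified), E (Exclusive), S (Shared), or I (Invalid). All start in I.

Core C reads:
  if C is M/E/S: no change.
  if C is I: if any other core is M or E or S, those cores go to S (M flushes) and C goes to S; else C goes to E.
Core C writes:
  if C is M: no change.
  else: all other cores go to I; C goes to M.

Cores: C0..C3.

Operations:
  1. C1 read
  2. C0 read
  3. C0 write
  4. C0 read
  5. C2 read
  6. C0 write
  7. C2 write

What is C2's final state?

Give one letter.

Op 1: C1 read [C1 read from I: no other sharers -> C1=E (exclusive)] -> [I,E,I,I]
Op 2: C0 read [C0 read from I: others=['C1=E'] -> C0=S, others downsized to S] -> [S,S,I,I]
Op 3: C0 write [C0 write: invalidate ['C1=S'] -> C0=M] -> [M,I,I,I]
Op 4: C0 read [C0 read: already in M, no change] -> [M,I,I,I]
Op 5: C2 read [C2 read from I: others=['C0=M'] -> C2=S, others downsized to S] -> [S,I,S,I]
Op 6: C0 write [C0 write: invalidate ['C2=S'] -> C0=M] -> [M,I,I,I]
Op 7: C2 write [C2 write: invalidate ['C0=M'] -> C2=M] -> [I,I,M,I]

Answer: M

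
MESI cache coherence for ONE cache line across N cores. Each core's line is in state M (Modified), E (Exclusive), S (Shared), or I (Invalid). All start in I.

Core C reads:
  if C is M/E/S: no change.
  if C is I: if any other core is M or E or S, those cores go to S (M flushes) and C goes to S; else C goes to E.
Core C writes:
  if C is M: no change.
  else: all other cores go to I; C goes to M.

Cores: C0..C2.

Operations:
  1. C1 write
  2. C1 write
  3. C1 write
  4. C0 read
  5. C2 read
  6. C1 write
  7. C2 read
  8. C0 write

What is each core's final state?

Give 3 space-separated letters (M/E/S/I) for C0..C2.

Op 1: C1 write [C1 write: invalidate none -> C1=M] -> [I,M,I]
Op 2: C1 write [C1 write: already M (modified), no change] -> [I,M,I]
Op 3: C1 write [C1 write: already M (modified), no change] -> [I,M,I]
Op 4: C0 read [C0 read from I: others=['C1=M'] -> C0=S, others downsized to S] -> [S,S,I]
Op 5: C2 read [C2 read from I: others=['C0=S', 'C1=S'] -> C2=S, others downsized to S] -> [S,S,S]
Op 6: C1 write [C1 write: invalidate ['C0=S', 'C2=S'] -> C1=M] -> [I,M,I]
Op 7: C2 read [C2 read from I: others=['C1=M'] -> C2=S, others downsized to S] -> [I,S,S]
Op 8: C0 write [C0 write: invalidate ['C1=S', 'C2=S'] -> C0=M] -> [M,I,I]

Answer: M I I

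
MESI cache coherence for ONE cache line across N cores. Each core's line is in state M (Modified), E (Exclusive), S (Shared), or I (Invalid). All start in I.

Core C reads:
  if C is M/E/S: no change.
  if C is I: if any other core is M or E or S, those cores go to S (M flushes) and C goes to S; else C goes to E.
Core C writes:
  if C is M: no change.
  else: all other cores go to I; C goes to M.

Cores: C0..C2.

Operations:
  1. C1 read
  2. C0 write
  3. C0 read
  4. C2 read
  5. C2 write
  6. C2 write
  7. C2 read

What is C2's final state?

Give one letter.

Op 1: C1 read [C1 read from I: no other sharers -> C1=E (exclusive)] -> [I,E,I]
Op 2: C0 write [C0 write: invalidate ['C1=E'] -> C0=M] -> [M,I,I]
Op 3: C0 read [C0 read: already in M, no change] -> [M,I,I]
Op 4: C2 read [C2 read from I: others=['C0=M'] -> C2=S, others downsized to S] -> [S,I,S]
Op 5: C2 write [C2 write: invalidate ['C0=S'] -> C2=M] -> [I,I,M]
Op 6: C2 write [C2 write: already M (modified), no change] -> [I,I,M]
Op 7: C2 read [C2 read: already in M, no change] -> [I,I,M]

Answer: M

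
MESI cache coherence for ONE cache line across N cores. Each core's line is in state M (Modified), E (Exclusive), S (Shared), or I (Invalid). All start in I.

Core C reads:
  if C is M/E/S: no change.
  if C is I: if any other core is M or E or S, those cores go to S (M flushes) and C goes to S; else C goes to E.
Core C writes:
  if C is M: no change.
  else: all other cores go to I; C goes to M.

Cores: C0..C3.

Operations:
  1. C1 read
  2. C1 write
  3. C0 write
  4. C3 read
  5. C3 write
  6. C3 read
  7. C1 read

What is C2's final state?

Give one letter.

Op 1: C1 read [C1 read from I: no other sharers -> C1=E (exclusive)] -> [I,E,I,I]
Op 2: C1 write [C1 write: invalidate none -> C1=M] -> [I,M,I,I]
Op 3: C0 write [C0 write: invalidate ['C1=M'] -> C0=M] -> [M,I,I,I]
Op 4: C3 read [C3 read from I: others=['C0=M'] -> C3=S, others downsized to S] -> [S,I,I,S]
Op 5: C3 write [C3 write: invalidate ['C0=S'] -> C3=M] -> [I,I,I,M]
Op 6: C3 read [C3 read: already in M, no change] -> [I,I,I,M]
Op 7: C1 read [C1 read from I: others=['C3=M'] -> C1=S, others downsized to S] -> [I,S,I,S]

Answer: I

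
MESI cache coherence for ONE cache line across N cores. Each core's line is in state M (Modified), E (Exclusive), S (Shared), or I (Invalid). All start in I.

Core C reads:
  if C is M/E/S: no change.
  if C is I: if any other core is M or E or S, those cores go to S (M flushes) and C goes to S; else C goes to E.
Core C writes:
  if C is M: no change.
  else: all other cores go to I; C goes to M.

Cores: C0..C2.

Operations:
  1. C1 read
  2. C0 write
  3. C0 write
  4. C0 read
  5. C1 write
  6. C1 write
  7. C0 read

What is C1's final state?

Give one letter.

Op 1: C1 read [C1 read from I: no other sharers -> C1=E (exclusive)] -> [I,E,I]
Op 2: C0 write [C0 write: invalidate ['C1=E'] -> C0=M] -> [M,I,I]
Op 3: C0 write [C0 write: already M (modified), no change] -> [M,I,I]
Op 4: C0 read [C0 read: already in M, no change] -> [M,I,I]
Op 5: C1 write [C1 write: invalidate ['C0=M'] -> C1=M] -> [I,M,I]
Op 6: C1 write [C1 write: already M (modified), no change] -> [I,M,I]
Op 7: C0 read [C0 read from I: others=['C1=M'] -> C0=S, others downsized to S] -> [S,S,I]

Answer: S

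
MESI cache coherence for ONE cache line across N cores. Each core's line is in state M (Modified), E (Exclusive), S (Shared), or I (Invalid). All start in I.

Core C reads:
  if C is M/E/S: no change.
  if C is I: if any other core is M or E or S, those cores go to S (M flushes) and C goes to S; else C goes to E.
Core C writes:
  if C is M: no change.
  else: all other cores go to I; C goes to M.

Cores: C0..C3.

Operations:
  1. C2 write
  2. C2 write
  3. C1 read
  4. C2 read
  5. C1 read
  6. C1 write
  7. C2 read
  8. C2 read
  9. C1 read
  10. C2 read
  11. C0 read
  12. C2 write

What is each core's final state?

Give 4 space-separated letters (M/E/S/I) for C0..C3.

Answer: I I M I

Derivation:
Op 1: C2 write [C2 write: invalidate none -> C2=M] -> [I,I,M,I]
Op 2: C2 write [C2 write: already M (modified), no change] -> [I,I,M,I]
Op 3: C1 read [C1 read from I: others=['C2=M'] -> C1=S, others downsized to S] -> [I,S,S,I]
Op 4: C2 read [C2 read: already in S, no change] -> [I,S,S,I]
Op 5: C1 read [C1 read: already in S, no change] -> [I,S,S,I]
Op 6: C1 write [C1 write: invalidate ['C2=S'] -> C1=M] -> [I,M,I,I]
Op 7: C2 read [C2 read from I: others=['C1=M'] -> C2=S, others downsized to S] -> [I,S,S,I]
Op 8: C2 read [C2 read: already in S, no change] -> [I,S,S,I]
Op 9: C1 read [C1 read: already in S, no change] -> [I,S,S,I]
Op 10: C2 read [C2 read: already in S, no change] -> [I,S,S,I]
Op 11: C0 read [C0 read from I: others=['C1=S', 'C2=S'] -> C0=S, others downsized to S] -> [S,S,S,I]
Op 12: C2 write [C2 write: invalidate ['C0=S', 'C1=S'] -> C2=M] -> [I,I,M,I]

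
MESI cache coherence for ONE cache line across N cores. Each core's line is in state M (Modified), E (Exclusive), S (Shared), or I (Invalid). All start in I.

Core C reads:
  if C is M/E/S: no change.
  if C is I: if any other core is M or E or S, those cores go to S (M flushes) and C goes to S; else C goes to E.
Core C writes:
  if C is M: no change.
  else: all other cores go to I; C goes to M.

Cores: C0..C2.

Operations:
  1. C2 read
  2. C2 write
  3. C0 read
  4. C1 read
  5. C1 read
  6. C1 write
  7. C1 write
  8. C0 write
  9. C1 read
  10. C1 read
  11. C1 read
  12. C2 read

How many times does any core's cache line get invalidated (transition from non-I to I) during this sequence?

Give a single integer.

Answer: 3

Derivation:
Op 1: C2 read [C2 read from I: no other sharers -> C2=E (exclusive)] -> [I,I,E] (invalidations this op: 0; running total: 0)
Op 2: C2 write [C2 write: invalidate none -> C2=M] -> [I,I,M] (invalidations this op: 0; running total: 0)
Op 3: C0 read [C0 read from I: others=['C2=M'] -> C0=S, others downsized to S] -> [S,I,S] (invalidations this op: 0; running total: 0)
Op 4: C1 read [C1 read from I: others=['C0=S', 'C2=S'] -> C1=S, others downsized to S] -> [S,S,S] (invalidations this op: 0; running total: 0)
Op 5: C1 read [C1 read: already in S, no change] -> [S,S,S] (invalidations this op: 0; running total: 0)
Op 6: C1 write [C1 write: invalidate ['C0=S', 'C2=S'] -> C1=M] -> [I,M,I] (invalidations this op: 2; running total: 2)
Op 7: C1 write [C1 write: already M (modified), no change] -> [I,M,I] (invalidations this op: 0; running total: 2)
Op 8: C0 write [C0 write: invalidate ['C1=M'] -> C0=M] -> [M,I,I] (invalidations this op: 1; running total: 3)
Op 9: C1 read [C1 read from I: others=['C0=M'] -> C1=S, others downsized to S] -> [S,S,I] (invalidations this op: 0; running total: 3)
Op 10: C1 read [C1 read: already in S, no change] -> [S,S,I] (invalidations this op: 0; running total: 3)
Op 11: C1 read [C1 read: already in S, no change] -> [S,S,I] (invalidations this op: 0; running total: 3)
Op 12: C2 read [C2 read from I: others=['C0=S', 'C1=S'] -> C2=S, others downsized to S] -> [S,S,S] (invalidations this op: 0; running total: 3)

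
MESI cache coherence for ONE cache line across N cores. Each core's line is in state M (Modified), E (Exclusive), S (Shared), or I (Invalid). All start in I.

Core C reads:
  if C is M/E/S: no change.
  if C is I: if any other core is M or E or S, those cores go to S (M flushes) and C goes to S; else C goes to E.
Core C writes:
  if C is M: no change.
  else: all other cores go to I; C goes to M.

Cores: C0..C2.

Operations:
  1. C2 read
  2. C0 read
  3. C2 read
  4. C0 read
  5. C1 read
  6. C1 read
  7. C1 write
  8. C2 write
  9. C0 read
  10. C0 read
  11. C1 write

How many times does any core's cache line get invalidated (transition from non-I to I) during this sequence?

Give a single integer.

Op 1: C2 read [C2 read from I: no other sharers -> C2=E (exclusive)] -> [I,I,E] (invalidations this op: 0; running total: 0)
Op 2: C0 read [C0 read from I: others=['C2=E'] -> C0=S, others downsized to S] -> [S,I,S] (invalidations this op: 0; running total: 0)
Op 3: C2 read [C2 read: already in S, no change] -> [S,I,S] (invalidations this op: 0; running total: 0)
Op 4: C0 read [C0 read: already in S, no change] -> [S,I,S] (invalidations this op: 0; running total: 0)
Op 5: C1 read [C1 read from I: others=['C0=S', 'C2=S'] -> C1=S, others downsized to S] -> [S,S,S] (invalidations this op: 0; running total: 0)
Op 6: C1 read [C1 read: already in S, no change] -> [S,S,S] (invalidations this op: 0; running total: 0)
Op 7: C1 write [C1 write: invalidate ['C0=S', 'C2=S'] -> C1=M] -> [I,M,I] (invalidations this op: 2; running total: 2)
Op 8: C2 write [C2 write: invalidate ['C1=M'] -> C2=M] -> [I,I,M] (invalidations this op: 1; running total: 3)
Op 9: C0 read [C0 read from I: others=['C2=M'] -> C0=S, others downsized to S] -> [S,I,S] (invalidations this op: 0; running total: 3)
Op 10: C0 read [C0 read: already in S, no change] -> [S,I,S] (invalidations this op: 0; running total: 3)
Op 11: C1 write [C1 write: invalidate ['C0=S', 'C2=S'] -> C1=M] -> [I,M,I] (invalidations this op: 2; running total: 5)

Answer: 5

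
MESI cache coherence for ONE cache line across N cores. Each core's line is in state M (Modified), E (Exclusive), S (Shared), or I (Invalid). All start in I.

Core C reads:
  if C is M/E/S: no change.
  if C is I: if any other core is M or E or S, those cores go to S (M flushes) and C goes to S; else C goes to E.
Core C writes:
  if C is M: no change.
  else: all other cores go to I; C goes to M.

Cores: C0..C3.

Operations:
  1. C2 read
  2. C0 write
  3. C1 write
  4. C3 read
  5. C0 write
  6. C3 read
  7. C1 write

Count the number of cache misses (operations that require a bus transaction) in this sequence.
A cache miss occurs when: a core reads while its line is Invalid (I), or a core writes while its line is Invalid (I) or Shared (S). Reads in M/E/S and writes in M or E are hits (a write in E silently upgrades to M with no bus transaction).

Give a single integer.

Op 1: C2 read [C2 read from I: no other sharers -> C2=E (exclusive)] -> [I,I,E,I] [MISS #1: read from I]
Op 2: C0 write [C0 write: invalidate ['C2=E'] -> C0=M] -> [M,I,I,I] [MISS #2: write from I]
Op 3: C1 write [C1 write: invalidate ['C0=M'] -> C1=M] -> [I,M,I,I] [MISS #3: write from I]
Op 4: C3 read [C3 read from I: others=['C1=M'] -> C3=S, others downsized to S] -> [I,S,I,S] [MISS #4: read from I]
Op 5: C0 write [C0 write: invalidate ['C1=S', 'C3=S'] -> C0=M] -> [M,I,I,I] [MISS #5: write from I]
Op 6: C3 read [C3 read from I: others=['C0=M'] -> C3=S, others downsized to S] -> [S,I,I,S] [MISS #6: read from I]
Op 7: C1 write [C1 write: invalidate ['C0=S', 'C3=S'] -> C1=M] -> [I,M,I,I] [MISS #7: write from I]

Answer: 7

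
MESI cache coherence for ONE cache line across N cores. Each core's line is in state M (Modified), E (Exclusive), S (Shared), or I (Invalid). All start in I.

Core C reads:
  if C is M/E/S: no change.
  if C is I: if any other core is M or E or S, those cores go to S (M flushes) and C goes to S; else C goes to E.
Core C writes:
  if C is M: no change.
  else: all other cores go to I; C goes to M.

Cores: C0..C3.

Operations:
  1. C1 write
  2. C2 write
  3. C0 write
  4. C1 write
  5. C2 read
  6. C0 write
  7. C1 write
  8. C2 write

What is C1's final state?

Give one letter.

Answer: I

Derivation:
Op 1: C1 write [C1 write: invalidate none -> C1=M] -> [I,M,I,I]
Op 2: C2 write [C2 write: invalidate ['C1=M'] -> C2=M] -> [I,I,M,I]
Op 3: C0 write [C0 write: invalidate ['C2=M'] -> C0=M] -> [M,I,I,I]
Op 4: C1 write [C1 write: invalidate ['C0=M'] -> C1=M] -> [I,M,I,I]
Op 5: C2 read [C2 read from I: others=['C1=M'] -> C2=S, others downsized to S] -> [I,S,S,I]
Op 6: C0 write [C0 write: invalidate ['C1=S', 'C2=S'] -> C0=M] -> [M,I,I,I]
Op 7: C1 write [C1 write: invalidate ['C0=M'] -> C1=M] -> [I,M,I,I]
Op 8: C2 write [C2 write: invalidate ['C1=M'] -> C2=M] -> [I,I,M,I]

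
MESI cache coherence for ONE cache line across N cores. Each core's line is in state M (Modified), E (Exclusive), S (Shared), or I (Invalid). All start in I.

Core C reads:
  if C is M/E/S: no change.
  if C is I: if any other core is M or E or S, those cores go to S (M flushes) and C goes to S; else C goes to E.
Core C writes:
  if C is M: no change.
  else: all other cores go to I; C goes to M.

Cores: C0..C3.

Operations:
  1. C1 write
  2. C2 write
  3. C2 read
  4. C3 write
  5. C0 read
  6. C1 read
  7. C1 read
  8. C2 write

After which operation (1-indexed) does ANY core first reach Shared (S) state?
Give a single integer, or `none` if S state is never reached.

Op 1: C1 write [C1 write: invalidate none -> C1=M] -> [I,M,I,I]
Op 2: C2 write [C2 write: invalidate ['C1=M'] -> C2=M] -> [I,I,M,I]
Op 3: C2 read [C2 read: already in M, no change] -> [I,I,M,I]
Op 4: C3 write [C3 write: invalidate ['C2=M'] -> C3=M] -> [I,I,I,M]
Op 5: C0 read [C0 read from I: others=['C3=M'] -> C0=S, others downsized to S] -> [S,I,I,S]
  -> First S state at op 5; remaining ops need not be traced.

Answer: 5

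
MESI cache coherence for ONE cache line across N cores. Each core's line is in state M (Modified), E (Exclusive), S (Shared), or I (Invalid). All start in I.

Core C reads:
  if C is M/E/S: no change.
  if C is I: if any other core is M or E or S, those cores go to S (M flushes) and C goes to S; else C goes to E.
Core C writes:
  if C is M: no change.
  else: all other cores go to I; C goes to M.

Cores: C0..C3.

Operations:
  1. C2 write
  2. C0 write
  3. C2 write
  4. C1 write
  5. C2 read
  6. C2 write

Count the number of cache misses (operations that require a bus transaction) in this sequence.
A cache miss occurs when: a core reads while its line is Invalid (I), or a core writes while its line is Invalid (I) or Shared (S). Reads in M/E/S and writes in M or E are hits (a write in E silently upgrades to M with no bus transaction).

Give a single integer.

Op 1: C2 write [C2 write: invalidate none -> C2=M] -> [I,I,M,I] [MISS #1: write from I]
Op 2: C0 write [C0 write: invalidate ['C2=M'] -> C0=M] -> [M,I,I,I] [MISS #2: write from I]
Op 3: C2 write [C2 write: invalidate ['C0=M'] -> C2=M] -> [I,I,M,I] [MISS #3: write from I]
Op 4: C1 write [C1 write: invalidate ['C2=M'] -> C1=M] -> [I,M,I,I] [MISS #4: write from I]
Op 5: C2 read [C2 read from I: others=['C1=M'] -> C2=S, others downsized to S] -> [I,S,S,I] [MISS #5: read from I]
Op 6: C2 write [C2 write: invalidate ['C1=S'] -> C2=M] -> [I,I,M,I] [MISS #6: write from S]

Answer: 6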